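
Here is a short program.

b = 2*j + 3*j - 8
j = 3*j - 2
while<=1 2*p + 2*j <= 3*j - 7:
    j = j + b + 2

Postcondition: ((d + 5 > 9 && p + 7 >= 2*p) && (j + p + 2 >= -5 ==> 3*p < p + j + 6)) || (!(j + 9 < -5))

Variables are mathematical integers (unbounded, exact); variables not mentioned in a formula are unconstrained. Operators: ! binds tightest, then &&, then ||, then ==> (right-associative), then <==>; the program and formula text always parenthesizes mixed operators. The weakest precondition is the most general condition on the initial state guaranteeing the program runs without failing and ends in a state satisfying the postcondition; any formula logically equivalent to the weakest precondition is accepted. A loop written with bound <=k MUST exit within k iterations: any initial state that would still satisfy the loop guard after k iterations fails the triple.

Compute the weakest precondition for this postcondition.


Working backward. After the program, the postcondition ((d + 5 > 9 && p + 7 >= 2*p) && (j + p + 2 >= -5 ==> 3*p < p + j + 6)) || (!(j + 9 < -5)) must hold; in canonical form it is (d > 4 && p <= 7 && (j + p >= -7 ==> 2*p < j + 6)) || (!(j < -14)).
Before the loop (bound <=1), unroll the exhaustion recursion (WP_0 = exit-now case; WP_j = one more guarded iteration, up to j = 1):
  WP_0: (!(2*p <= j - 7)) && ((d > 4 && p <= 7 && (j + p >= -7 ==> 2*p < j + 6)) || (!(j < -14)))
  WP_1: (2*p <= j - 7 ==> ((!(2*p <= b + j - 5)) && ((d > 4 && p <= 7 && (b + j + p >= -9 ==> 2*p < b + j + 8)) || (!(b + j < -16))))) && ((!(2*p <= j - 7)) ==> ((d > 4 && p <= 7 && (j + p >= -7 ==> 2*p < j + 6)) || (!(j < -14))))
So before the loop: (2*p <= j - 7 ==> ((!(2*p <= b + j - 5)) && ((d > 4 && p <= 7 && (b + j + p >= -9 ==> 2*p < b + j + 8)) || (!(b + j < -16))))) && ((!(2*p <= j - 7)) ==> ((d > 4 && p <= 7 && (j + p >= -7 ==> 2*p < j + 6)) || (!(j < -14))))
Before j := 3*j - 2: (2*p <= 3*j - 9 ==> ((!(2*p <= b + 3*j - 7)) && ((d > 4 && p <= 7 && (b + 3*j + p >= -7 ==> 2*p < b + 3*j + 6)) || (!(b + 3*j < -14))))) && ((!(2*p <= 3*j - 9)) ==> ((d > 4 && p <= 7 && (3*j + p >= -5 ==> 2*p < 3*j + 4)) || (!(3*j < -12))))
Before b := 2*j + 3*j - 8: (2*p <= 3*j - 9 ==> ((!(2*p <= 8*j - 15)) && ((d > 4 && p <= 7 && (8*j + p >= 1 ==> 2*p < 8*j - 2)) || (!(8*j < -6))))) && ((!(2*p <= 3*j - 9)) ==> ((d > 4 && p <= 7 && (3*j + p >= -5 ==> 2*p < 3*j + 4)) || (!(3*j < -12))))
Answer: WP = (2*p <= 3*j - 9 ==> ((!(2*p <= 8*j - 15)) && ((d > 4 && p <= 7 && (8*j + p >= 1 ==> 2*p < 8*j - 2)) || (!(8*j < -6))))) && ((!(2*p <= 3*j - 9)) ==> ((d > 4 && p <= 7 && (3*j + p >= -5 ==> 2*p < 3*j + 4)) || (!(3*j < -12))))


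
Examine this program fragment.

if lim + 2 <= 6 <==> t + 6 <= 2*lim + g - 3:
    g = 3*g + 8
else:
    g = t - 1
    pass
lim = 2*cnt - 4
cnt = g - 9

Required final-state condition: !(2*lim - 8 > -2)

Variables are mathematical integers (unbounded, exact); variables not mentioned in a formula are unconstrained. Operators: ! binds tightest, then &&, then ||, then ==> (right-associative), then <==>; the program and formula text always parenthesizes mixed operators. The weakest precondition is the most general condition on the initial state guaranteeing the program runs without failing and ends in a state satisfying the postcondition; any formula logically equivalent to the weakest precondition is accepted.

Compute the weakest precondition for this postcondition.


Working backward. After the program, the postcondition !(2*lim - 8 > -2) must hold; in canonical form it is !(2*lim > 6).
Before cnt := g - 9: !(2*lim > 6)
Before lim := 2*cnt - 4: !(4*cnt > 14)
Then branch requires !(4*cnt > 14); else branch requires !(4*cnt > 14).
Before the if: ((lim <= 4 <==> t <= g + 2*lim - 9) ==> (!(4*cnt > 14))) && ((!(lim <= 4 <==> t <= g + 2*lim - 9)) ==> (!(4*cnt > 14)))
Answer: WP = ((lim <= 4 <==> t <= g + 2*lim - 9) ==> (!(4*cnt > 14))) && ((!(lim <= 4 <==> t <= g + 2*lim - 9)) ==> (!(4*cnt > 14)))


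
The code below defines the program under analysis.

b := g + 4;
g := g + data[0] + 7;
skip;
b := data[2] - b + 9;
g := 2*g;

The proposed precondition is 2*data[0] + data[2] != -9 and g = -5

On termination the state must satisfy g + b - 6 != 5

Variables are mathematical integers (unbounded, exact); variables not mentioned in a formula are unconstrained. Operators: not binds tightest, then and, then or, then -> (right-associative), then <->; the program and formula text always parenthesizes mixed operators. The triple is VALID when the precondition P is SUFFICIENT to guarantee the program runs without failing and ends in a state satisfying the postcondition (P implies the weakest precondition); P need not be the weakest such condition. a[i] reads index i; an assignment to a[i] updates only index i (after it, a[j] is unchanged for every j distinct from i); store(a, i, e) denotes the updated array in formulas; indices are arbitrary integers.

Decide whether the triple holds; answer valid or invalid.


Working backward. After the program, the postcondition g + b - 6 != 5 must hold; in canonical form it is b + g != 11.
Before g := 2*g: b + 2*g != 11
Before b := data[2] - b + 9: data[2] + 2*g != b + 2
Before skip: data[2] + 2*g != b + 2
Before g := g + data[0] + 7: 2*data[0] + data[2] + 2*g != b - 12
Before b := g + 4: 2*data[0] + data[2] + g != -8
The weakest precondition is 2*data[0] + data[2] + g != -8.
Check whether 2*data[0] + data[2] != -9 and g = -5 implies it.
Countermodel: at the initial state data = {[0] = -2, [2] = 1, elsewhere -2}, g = -5, the precondition holds but the weakest precondition fails.
Answer: invalid


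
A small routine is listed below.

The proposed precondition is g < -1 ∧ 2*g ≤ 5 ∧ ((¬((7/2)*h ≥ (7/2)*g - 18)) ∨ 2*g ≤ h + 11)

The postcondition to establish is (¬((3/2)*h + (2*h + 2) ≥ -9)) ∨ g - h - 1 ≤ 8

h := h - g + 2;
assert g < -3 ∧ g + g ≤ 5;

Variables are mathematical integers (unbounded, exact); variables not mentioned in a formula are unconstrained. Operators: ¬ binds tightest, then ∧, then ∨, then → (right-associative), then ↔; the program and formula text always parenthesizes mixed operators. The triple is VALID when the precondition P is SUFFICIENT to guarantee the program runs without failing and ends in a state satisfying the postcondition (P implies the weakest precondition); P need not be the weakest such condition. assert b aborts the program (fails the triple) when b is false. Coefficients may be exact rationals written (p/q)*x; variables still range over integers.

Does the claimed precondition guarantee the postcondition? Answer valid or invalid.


Working backward. After the program, the postcondition (¬((3/2)*h + (2*h + 2) ≥ -9)) ∨ g - h - 1 ≤ 8 must hold; in canonical form it is (¬((7/2)*h ≥ -11)) ∨ g ≤ h + 9.
Before assert g < -3 ∧ g + g ≤ 5: g < -3 ∧ 2*g ≤ 5 ∧ ((¬((7/2)*h ≥ -11)) ∨ g ≤ h + 9)
Before h := h - g + 2: g < -3 ∧ 2*g ≤ 5 ∧ ((¬((7/2)*h ≥ (7/2)*g - 18)) ∨ 2*g ≤ h + 11)
The weakest precondition is g < -3 ∧ 2*g ≤ 5 ∧ ((¬((7/2)*h ≥ (7/2)*g - 18)) ∨ 2*g ≤ h + 11).
Check whether g < -1 ∧ 2*g ≤ 5 ∧ ((¬((7/2)*h ≥ (7/2)*g - 18)) ∨ 2*g ≤ h + 11) implies it.
Countermodel: at the initial state g = -2, h = -16, the precondition holds but the weakest precondition fails.
Answer: invalid


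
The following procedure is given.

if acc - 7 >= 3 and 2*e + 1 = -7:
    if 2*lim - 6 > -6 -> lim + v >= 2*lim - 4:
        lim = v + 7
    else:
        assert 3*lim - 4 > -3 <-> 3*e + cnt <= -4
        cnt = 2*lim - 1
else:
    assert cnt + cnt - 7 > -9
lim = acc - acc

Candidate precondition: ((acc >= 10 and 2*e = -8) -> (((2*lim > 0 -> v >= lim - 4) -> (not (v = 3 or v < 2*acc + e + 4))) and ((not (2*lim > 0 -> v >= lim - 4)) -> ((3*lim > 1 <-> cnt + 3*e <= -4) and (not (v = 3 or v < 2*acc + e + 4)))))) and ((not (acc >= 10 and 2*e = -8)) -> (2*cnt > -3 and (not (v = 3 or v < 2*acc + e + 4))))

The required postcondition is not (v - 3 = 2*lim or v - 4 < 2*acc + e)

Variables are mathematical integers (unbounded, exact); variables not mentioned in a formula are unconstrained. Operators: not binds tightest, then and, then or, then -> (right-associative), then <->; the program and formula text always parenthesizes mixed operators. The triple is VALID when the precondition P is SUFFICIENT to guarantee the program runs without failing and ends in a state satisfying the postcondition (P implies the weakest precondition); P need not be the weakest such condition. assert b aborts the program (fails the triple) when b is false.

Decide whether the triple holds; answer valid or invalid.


Working backward. After the program, the postcondition not (v - 3 = 2*lim or v - 4 < 2*acc + e) must hold; in canonical form it is not (v = 2*lim + 3 or v < 2*acc + e + 4).
Before lim := acc - acc: not (v = 3 or v < 2*acc + e + 4)
Then branch requires ((2*lim > 0 -> v >= lim - 4) -> (not (v = 3 or v < 2*acc + e + 4))) and ((not (2*lim > 0 -> v >= lim - 4)) -> ((3*lim > 1 <-> cnt + 3*e <= -4) and (not (v = 3 or v < 2*acc + e + 4)))); else branch requires 2*cnt > -2 and (not (v = 3 or v < 2*acc + e + 4)).
Before the if: ((acc >= 10 and 2*e = -8) -> (((2*lim > 0 -> v >= lim - 4) -> (not (v = 3 or v < 2*acc + e + 4))) and ((not (2*lim > 0 -> v >= lim - 4)) -> ((3*lim > 1 <-> cnt + 3*e <= -4) and (not (v = 3 or v < 2*acc + e + 4)))))) and ((not (acc >= 10 and 2*e = -8)) -> (2*cnt > -2 and (not (v = 3 or v < 2*acc + e + 4))))
The weakest precondition is ((acc >= 10 and 2*e = -8) -> (((2*lim > 0 -> v >= lim - 4) -> (not (v = 3 or v < 2*acc + e + 4))) and ((not (2*lim > 0 -> v >= lim - 4)) -> ((3*lim > 1 <-> cnt + 3*e <= -4) and (not (v = 3 or v < 2*acc + e + 4)))))) and ((not (acc >= 10 and 2*e = -8)) -> (2*cnt > -2 and (not (v = 3 or v < 2*acc + e + 4)))).
Check whether ((acc >= 10 and 2*e = -8) -> (((2*lim > 0 -> v >= lim - 4) -> (not (v = 3 or v < 2*acc + e + 4))) and ((not (2*lim > 0 -> v >= lim - 4)) -> ((3*lim > 1 <-> cnt + 3*e <= -4) and (not (v = 3 or v < 2*acc + e + 4)))))) and ((not (acc >= 10 and 2*e = -8)) -> (2*cnt > -3 and (not (v = 3 or v < 2*acc + e + 4)))) implies it.
Countermodel: at the initial state acc = 0, cnt = -1, e = -3, lim = 0, v = 1, the precondition holds but the weakest precondition fails.
Answer: invalid


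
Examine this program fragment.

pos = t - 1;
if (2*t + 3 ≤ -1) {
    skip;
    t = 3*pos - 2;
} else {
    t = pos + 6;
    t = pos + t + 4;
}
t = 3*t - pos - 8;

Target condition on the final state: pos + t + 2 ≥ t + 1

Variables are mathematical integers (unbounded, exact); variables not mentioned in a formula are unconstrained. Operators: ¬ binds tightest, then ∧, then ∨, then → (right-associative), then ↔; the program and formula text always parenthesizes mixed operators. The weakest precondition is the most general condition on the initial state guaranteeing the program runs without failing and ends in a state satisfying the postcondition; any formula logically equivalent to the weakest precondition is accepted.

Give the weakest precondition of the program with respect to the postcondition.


Working backward. After the program, the postcondition pos + t + 2 ≥ t + 1 must hold; in canonical form it is pos ≥ -1.
Before t := 3*t - pos - 8: pos ≥ -1
Then branch requires pos ≥ -1; else branch requires pos ≥ -1.
Before the if: (2*t ≤ -4 → pos ≥ -1) ∧ ((¬(2*t ≤ -4)) → pos ≥ -1)
Before pos := t - 1: (2*t ≤ -4 → t ≥ 0) ∧ ((¬(2*t ≤ -4)) → t ≥ 0)
Answer: WP = (2*t ≤ -4 → t ≥ 0) ∧ ((¬(2*t ≤ -4)) → t ≥ 0)


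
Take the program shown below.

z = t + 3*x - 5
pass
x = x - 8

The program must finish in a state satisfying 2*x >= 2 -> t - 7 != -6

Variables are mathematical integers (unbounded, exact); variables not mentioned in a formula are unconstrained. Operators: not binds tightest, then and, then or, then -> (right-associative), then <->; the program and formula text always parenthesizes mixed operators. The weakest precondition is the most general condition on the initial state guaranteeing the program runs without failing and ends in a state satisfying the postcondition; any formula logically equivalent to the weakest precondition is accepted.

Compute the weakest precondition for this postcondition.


Working backward. After the program, the postcondition 2*x >= 2 -> t - 7 != -6 must hold; in canonical form it is 2*x >= 2 -> t != 1.
Before x := x - 8: 2*x >= 18 -> t != 1
Before skip: 2*x >= 18 -> t != 1
Before z := t + 3*x - 5: 2*x >= 18 -> t != 1
Answer: WP = 2*x >= 18 -> t != 1


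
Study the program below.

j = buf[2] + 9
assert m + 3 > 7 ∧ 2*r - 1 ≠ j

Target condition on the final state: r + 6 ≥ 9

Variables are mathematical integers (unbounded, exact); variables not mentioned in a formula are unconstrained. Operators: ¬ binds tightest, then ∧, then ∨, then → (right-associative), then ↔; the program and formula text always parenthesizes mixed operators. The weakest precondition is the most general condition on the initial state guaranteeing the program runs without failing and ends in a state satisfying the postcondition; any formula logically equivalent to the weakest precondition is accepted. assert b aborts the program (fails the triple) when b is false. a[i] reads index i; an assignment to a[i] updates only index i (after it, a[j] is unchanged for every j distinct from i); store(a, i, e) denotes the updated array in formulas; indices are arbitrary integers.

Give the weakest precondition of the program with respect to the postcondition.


Working backward. After the program, the postcondition r + 6 ≥ 9 must hold; in canonical form it is r ≥ 3.
Before assert m + 3 > 7 ∧ 2*r - 1 ≠ j: m > 4 ∧ 2*r ≠ j + 1 ∧ r ≥ 3
Before j := buf[2] + 9: m > 4 ∧ 2*r ≠ buf[2] + 10 ∧ r ≥ 3
Answer: WP = m > 4 ∧ 2*r ≠ buf[2] + 10 ∧ r ≥ 3


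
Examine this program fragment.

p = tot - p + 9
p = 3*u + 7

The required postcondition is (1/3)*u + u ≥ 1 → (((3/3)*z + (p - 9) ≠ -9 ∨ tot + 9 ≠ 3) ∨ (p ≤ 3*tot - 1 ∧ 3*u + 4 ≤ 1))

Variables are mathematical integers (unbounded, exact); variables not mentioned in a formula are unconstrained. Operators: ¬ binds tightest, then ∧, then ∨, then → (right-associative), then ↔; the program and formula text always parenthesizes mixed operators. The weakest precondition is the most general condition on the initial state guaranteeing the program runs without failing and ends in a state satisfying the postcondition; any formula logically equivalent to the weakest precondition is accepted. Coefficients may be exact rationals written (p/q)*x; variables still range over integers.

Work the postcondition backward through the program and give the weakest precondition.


Working backward. After the program, the postcondition (1/3)*u + u ≥ 1 → (((3/3)*z + (p - 9) ≠ -9 ∨ tot + 9 ≠ 3) ∨ (p ≤ 3*tot - 1 ∧ 3*u + 4 ≤ 1)) must hold; in canonical form it is (4/3)*u ≥ 1 → (p + z ≠ 0 ∨ tot ≠ -6 ∨ (p ≤ 3*tot - 1 ∧ 3*u ≤ -3)).
Before p := 3*u + 7: (4/3)*u ≥ 1 → (3*u + z ≠ -7 ∨ tot ≠ -6 ∨ (3*u ≤ 3*tot - 8 ∧ 3*u ≤ -3))
Before p := tot - p + 9: (4/3)*u ≥ 1 → (3*u + z ≠ -7 ∨ tot ≠ -6 ∨ (3*u ≤ 3*tot - 8 ∧ 3*u ≤ -3))
Answer: WP = (4/3)*u ≥ 1 → (3*u + z ≠ -7 ∨ tot ≠ -6 ∨ (3*u ≤ 3*tot - 8 ∧ 3*u ≤ -3))


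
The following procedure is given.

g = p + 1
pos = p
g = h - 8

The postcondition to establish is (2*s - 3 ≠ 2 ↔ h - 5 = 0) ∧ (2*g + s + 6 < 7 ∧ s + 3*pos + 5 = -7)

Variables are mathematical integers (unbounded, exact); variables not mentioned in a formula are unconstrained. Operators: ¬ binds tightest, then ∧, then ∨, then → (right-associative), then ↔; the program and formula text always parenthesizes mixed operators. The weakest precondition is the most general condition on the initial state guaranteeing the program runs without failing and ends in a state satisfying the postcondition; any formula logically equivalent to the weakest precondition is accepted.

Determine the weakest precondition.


Working backward. After the program, the postcondition (2*s - 3 ≠ 2 ↔ h - 5 = 0) ∧ (2*g + s + 6 < 7 ∧ s + 3*pos + 5 = -7) must hold; in canonical form it is (2*s ≠ 5 ↔ h = 5) ∧ 2*g + s < 1 ∧ 3*pos + s = -12.
Before g := h - 8: (2*s ≠ 5 ↔ h = 5) ∧ 2*h + s < 17 ∧ 3*pos + s = -12
Before pos := p: (2*s ≠ 5 ↔ h = 5) ∧ 2*h + s < 17 ∧ 3*p + s = -12
Before g := p + 1: (2*s ≠ 5 ↔ h = 5) ∧ 2*h + s < 17 ∧ 3*p + s = -12
Answer: WP = (2*s ≠ 5 ↔ h = 5) ∧ 2*h + s < 17 ∧ 3*p + s = -12


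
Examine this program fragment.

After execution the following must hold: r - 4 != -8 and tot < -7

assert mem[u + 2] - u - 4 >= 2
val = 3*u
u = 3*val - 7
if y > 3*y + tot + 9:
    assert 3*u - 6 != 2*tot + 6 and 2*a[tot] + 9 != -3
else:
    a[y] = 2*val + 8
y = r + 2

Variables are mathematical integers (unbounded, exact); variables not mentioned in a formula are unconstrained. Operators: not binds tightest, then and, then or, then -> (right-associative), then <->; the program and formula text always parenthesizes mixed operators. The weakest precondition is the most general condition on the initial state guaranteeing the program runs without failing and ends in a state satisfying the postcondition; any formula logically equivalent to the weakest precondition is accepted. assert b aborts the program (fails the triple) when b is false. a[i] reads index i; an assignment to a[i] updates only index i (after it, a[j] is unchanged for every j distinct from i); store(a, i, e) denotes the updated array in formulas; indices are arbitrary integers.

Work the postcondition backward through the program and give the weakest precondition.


Working backward. After the program, the postcondition r - 4 != -8 and tot < -7 must hold; in canonical form it is r != -4 and tot < -7.
Before y := r + 2: r != -4 and tot < -7
Then branch requires 3*u != 2*tot + 12 and 2*a[tot] != -12 and r != -4 and tot < -7; else branch requires r != -4 and tot < -7.
Before the if: (tot + 2*y < -9 -> (3*u != 2*tot + 12 and 2*a[tot] != -12 and r != -4 and tot < -7)) and ((not (tot + 2*y < -9)) -> (r != -4 and tot < -7))
Before u := 3*val - 7: (tot + 2*y < -9 -> (9*val != 2*tot + 33 and 2*a[tot] != -12 and r != -4 and tot < -7)) and ((not (tot + 2*y < -9)) -> (r != -4 and tot < -7))
Before val := 3*u: (tot + 2*y < -9 -> (27*u != 2*tot + 33 and 2*a[tot] != -12 and r != -4 and tot < -7)) and ((not (tot + 2*y < -9)) -> (r != -4 and tot < -7))
Before assert mem[u + 2] - u - 4 >= 2: mem[u + 2] >= u + 6 and (tot + 2*y < -9 -> (27*u != 2*tot + 33 and 2*a[tot] != -12 and r != -4 and tot < -7)) and ((not (tot + 2*y < -9)) -> (r != -4 and tot < -7))
Answer: WP = mem[u + 2] >= u + 6 and (tot + 2*y < -9 -> (27*u != 2*tot + 33 and 2*a[tot] != -12 and r != -4 and tot < -7)) and ((not (tot + 2*y < -9)) -> (r != -4 and tot < -7))


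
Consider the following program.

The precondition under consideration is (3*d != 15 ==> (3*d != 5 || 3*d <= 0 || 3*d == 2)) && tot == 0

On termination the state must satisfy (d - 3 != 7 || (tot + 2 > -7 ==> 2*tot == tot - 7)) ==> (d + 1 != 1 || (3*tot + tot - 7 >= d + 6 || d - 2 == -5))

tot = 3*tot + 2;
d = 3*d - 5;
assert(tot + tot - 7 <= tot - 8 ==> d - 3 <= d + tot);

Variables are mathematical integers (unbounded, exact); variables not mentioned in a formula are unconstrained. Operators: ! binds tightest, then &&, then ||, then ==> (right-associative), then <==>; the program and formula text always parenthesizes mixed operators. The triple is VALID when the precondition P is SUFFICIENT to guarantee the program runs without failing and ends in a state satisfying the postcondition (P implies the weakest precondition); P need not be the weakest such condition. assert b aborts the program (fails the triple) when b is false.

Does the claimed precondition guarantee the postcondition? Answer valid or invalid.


Working backward. After the program, the postcondition (d - 3 != 7 || (tot + 2 > -7 ==> 2*tot == tot - 7)) ==> (d + 1 != 1 || (3*tot + tot - 7 >= d + 6 || d - 2 == -5)) must hold; in canonical form it is (d != 10 || (tot > -9 ==> tot == -7)) ==> (d != 0 || 4*tot >= d + 13 || d == -3).
Before assert tot + tot - 7 <= tot - 8 ==> d - 3 <= d + tot: (tot <= -1 ==> tot >= -3) && ((d != 10 || (tot > -9 ==> tot == -7)) ==> (d != 0 || 4*tot >= d + 13 || d == -3))
Before d := 3*d - 5: (tot <= -1 ==> tot >= -3) && ((3*d != 15 || (tot > -9 ==> tot == -7)) ==> (3*d != 5 || 4*tot >= 3*d + 8 || 3*d == 2))
Before tot := 3*tot + 2: (3*tot <= -3 ==> 3*tot >= -5) && ((3*d != 15 || (3*tot > -11 ==> 3*tot == -9)) ==> (3*d != 5 || 12*tot >= 3*d || 3*d == 2))
The weakest precondition is (3*tot <= -3 ==> 3*tot >= -5) && ((3*d != 15 || (3*tot > -11 ==> 3*tot == -9)) ==> (3*d != 5 || 12*tot >= 3*d || 3*d == 2)).
Check whether (3*d != 15 ==> (3*d != 5 || 3*d <= 0 || 3*d == 2)) && tot == 0 implies it.
Every state satisfying the precondition satisfies the weakest precondition: the implication holds.
Answer: valid


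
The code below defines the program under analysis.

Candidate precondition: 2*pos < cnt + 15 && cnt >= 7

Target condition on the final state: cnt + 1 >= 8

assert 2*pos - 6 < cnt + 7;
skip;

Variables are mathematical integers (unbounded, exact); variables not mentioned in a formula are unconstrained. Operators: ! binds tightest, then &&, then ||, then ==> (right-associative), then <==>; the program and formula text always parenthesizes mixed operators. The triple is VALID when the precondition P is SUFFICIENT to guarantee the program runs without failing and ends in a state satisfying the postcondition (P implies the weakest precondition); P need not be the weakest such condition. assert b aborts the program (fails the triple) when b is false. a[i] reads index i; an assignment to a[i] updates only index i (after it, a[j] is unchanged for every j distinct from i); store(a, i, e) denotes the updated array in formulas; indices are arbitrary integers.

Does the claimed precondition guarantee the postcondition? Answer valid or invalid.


Working backward. After the program, the postcondition cnt + 1 >= 8 must hold; in canonical form it is cnt >= 7.
Before skip: cnt >= 7
Before assert 2*pos - 6 < cnt + 7: 2*pos < cnt + 13 && cnt >= 7
The weakest precondition is 2*pos < cnt + 13 && cnt >= 7.
Check whether 2*pos < cnt + 15 && cnt >= 7 implies it.
Countermodel: at the initial state cnt = 7, pos = 10, the precondition holds but the weakest precondition fails.
Answer: invalid


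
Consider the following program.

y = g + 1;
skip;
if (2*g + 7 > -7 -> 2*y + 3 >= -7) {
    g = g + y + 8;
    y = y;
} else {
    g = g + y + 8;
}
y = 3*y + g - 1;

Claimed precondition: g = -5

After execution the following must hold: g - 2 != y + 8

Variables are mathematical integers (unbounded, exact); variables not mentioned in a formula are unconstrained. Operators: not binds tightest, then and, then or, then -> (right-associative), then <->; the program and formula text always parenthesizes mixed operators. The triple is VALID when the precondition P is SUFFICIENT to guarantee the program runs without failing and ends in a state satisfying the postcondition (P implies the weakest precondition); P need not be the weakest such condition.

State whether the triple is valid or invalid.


Working backward. After the program, the postcondition g - 2 != y + 8 must hold; in canonical form it is g != y + 10.
Before y := 3*y + g - 1: 3*y != -9
Then branch requires 3*y != -9; else branch requires 3*y != -9.
Before the if: ((2*g > -14 -> 2*y >= -10) -> 3*y != -9) and ((not (2*g > -14 -> 2*y >= -10)) -> 3*y != -9)
Before skip: ((2*g > -14 -> 2*y >= -10) -> 3*y != -9) and ((not (2*g > -14 -> 2*y >= -10)) -> 3*y != -9)
Before y := g + 1: ((2*g > -14 -> 2*g >= -12) -> 3*g != -12) and ((not (2*g > -14 -> 2*g >= -12)) -> 3*g != -12)
The weakest precondition is ((2*g > -14 -> 2*g >= -12) -> 3*g != -12) and ((not (2*g > -14 -> 2*g >= -12)) -> 3*g != -12).
Check whether g = -5 implies it.
Every state satisfying the precondition satisfies the weakest precondition: the implication holds.
Answer: valid


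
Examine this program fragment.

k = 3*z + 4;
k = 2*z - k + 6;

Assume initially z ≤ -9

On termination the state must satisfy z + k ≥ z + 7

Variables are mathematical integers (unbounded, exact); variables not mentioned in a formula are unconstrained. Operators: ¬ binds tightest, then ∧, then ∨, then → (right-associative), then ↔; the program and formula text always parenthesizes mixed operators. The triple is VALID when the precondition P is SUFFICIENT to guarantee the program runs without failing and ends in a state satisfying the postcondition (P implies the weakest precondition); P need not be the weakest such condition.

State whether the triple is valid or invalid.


Working backward. After the program, the postcondition z + k ≥ z + 7 must hold; in canonical form it is k ≥ 7.
Before k := 2*z - k + 6: 2*z ≥ k + 1
Before k := 3*z + 4: z ≤ -5
The weakest precondition is z ≤ -5.
Check whether z ≤ -9 implies it.
Every state satisfying the precondition satisfies the weakest precondition: the implication holds.
Answer: valid


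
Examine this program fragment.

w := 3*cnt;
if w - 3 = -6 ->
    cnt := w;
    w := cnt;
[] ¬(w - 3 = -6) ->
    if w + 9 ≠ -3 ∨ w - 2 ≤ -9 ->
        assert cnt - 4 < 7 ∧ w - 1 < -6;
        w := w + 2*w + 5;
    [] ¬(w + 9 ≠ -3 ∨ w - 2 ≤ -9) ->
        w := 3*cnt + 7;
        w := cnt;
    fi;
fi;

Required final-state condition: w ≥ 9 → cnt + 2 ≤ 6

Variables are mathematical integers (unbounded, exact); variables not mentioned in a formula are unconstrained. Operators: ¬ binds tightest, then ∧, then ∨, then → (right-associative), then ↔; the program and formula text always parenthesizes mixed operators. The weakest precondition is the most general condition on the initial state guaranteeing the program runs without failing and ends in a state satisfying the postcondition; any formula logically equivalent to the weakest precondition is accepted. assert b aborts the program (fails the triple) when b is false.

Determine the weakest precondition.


Working backward. After the program, the postcondition w ≥ 9 → cnt + 2 ≤ 6 must hold; in canonical form it is w ≥ 9 → cnt ≤ 4.
Then branch requires w ≥ 9 → w ≤ 4; else branch requires ((w ≠ -12 ∨ w ≤ -7) → (cnt < 11 ∧ w < -5 ∧ (3*w ≥ 4 → cnt ≤ 4))) ∧ ((¬(w ≠ -12 ∨ w ≤ -7)) → (cnt ≥ 9 → cnt ≤ 4)).
Before the if: (w = -3 → (w ≥ 9 → w ≤ 4)) ∧ ((¬(w = -3)) → (((w ≠ -12 ∨ w ≤ -7) → (cnt < 11 ∧ w < -5 ∧ (3*w ≥ 4 → cnt ≤ 4))) ∧ ((¬(w ≠ -12 ∨ w ≤ -7)) → (cnt ≥ 9 → cnt ≤ 4))))
Before w := 3*cnt: (3*cnt = -3 → (3*cnt ≥ 9 → 3*cnt ≤ 4)) ∧ ((¬(3*cnt = -3)) → (((3*cnt ≠ -12 ∨ 3*cnt ≤ -7) → (cnt < 11 ∧ 3*cnt < -5 ∧ (9*cnt ≥ 4 → cnt ≤ 4))) ∧ ((¬(3*cnt ≠ -12 ∨ 3*cnt ≤ -7)) → (cnt ≥ 9 → cnt ≤ 4))))
Answer: WP = (3*cnt = -3 → (3*cnt ≥ 9 → 3*cnt ≤ 4)) ∧ ((¬(3*cnt = -3)) → (((3*cnt ≠ -12 ∨ 3*cnt ≤ -7) → (cnt < 11 ∧ 3*cnt < -5 ∧ (9*cnt ≥ 4 → cnt ≤ 4))) ∧ ((¬(3*cnt ≠ -12 ∨ 3*cnt ≤ -7)) → (cnt ≥ 9 → cnt ≤ 4))))


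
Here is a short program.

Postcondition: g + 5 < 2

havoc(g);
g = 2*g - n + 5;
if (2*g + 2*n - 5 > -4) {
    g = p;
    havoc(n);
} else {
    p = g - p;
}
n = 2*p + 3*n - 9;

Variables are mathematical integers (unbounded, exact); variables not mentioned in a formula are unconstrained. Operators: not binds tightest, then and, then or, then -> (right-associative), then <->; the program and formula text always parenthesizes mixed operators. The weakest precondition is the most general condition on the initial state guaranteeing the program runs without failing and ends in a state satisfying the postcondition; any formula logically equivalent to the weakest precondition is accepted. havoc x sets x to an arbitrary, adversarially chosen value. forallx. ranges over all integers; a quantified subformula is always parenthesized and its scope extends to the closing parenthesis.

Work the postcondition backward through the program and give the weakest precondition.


Working backward. After the program, the postcondition g + 5 < 2 must hold; in canonical form it is g < -3.
Before n := 2*p + 3*n - 9: g < -3
Then branch requires p < -3; else branch requires g < -3.
Before the if: (2*g + 2*n > 1 -> p < -3) and ((not (2*g + 2*n > 1)) -> g < -3)
Before g := 2*g - n + 5: (4*g > -9 -> p < -3) and ((not (4*g > -9)) -> 2*g < n - 8)
Before havoc g: forall g_1. ((4*g_1 > -9 -> p < -3) and ((not (4*g_1 > -9)) -> 2*g_1 < n - 8))
Answer: WP = forall g_1. ((4*g_1 > -9 -> p < -3) and ((not (4*g_1 > -9)) -> 2*g_1 < n - 8))


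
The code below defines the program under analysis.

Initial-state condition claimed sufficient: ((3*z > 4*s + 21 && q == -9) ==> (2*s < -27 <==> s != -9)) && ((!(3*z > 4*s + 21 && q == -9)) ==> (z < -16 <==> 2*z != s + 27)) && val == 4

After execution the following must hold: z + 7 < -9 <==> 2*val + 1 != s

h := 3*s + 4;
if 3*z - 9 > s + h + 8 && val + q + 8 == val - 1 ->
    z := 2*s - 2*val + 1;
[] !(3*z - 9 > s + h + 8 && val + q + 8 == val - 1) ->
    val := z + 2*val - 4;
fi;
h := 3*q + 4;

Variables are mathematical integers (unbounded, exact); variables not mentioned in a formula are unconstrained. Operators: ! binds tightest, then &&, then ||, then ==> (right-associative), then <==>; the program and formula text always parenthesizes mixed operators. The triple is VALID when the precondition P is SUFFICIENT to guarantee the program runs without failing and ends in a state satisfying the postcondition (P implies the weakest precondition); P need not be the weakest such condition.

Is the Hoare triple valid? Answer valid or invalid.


Working backward. After the program, the postcondition z + 7 < -9 <==> 2*val + 1 != s must hold; in canonical form it is z < -16 <==> 2*val != s - 1.
Before h := 3*q + 4: z < -16 <==> 2*val != s - 1
Then branch requires 2*s < 2*val - 17 <==> 2*val != s - 1; else branch requires z < -16 <==> 4*val + 2*z != s + 7.
Before the if: ((3*z > h + s + 17 && q == -9) ==> (2*s < 2*val - 17 <==> 2*val != s - 1)) && ((!(3*z > h + s + 17 && q == -9)) ==> (z < -16 <==> 4*val + 2*z != s + 7))
Before h := 3*s + 4: ((3*z > 4*s + 21 && q == -9) ==> (2*s < 2*val - 17 <==> 2*val != s - 1)) && ((!(3*z > 4*s + 21 && q == -9)) ==> (z < -16 <==> 4*val + 2*z != s + 7))
The weakest precondition is ((3*z > 4*s + 21 && q == -9) ==> (2*s < 2*val - 17 <==> 2*val != s - 1)) && ((!(3*z > 4*s + 21 && q == -9)) ==> (z < -16 <==> 4*val + 2*z != s + 7)).
Check whether ((3*z > 4*s + 21 && q == -9) ==> (2*s < -27 <==> s != -9)) && ((!(3*z > 4*s + 21 && q == -9)) ==> (z < -16 <==> 2*z != s + 27)) && val == 4 implies it.
Countermodel: at the initial state q = -8, s = -25, val = 4, z = -17, the precondition holds but the weakest precondition fails.
Answer: invalid


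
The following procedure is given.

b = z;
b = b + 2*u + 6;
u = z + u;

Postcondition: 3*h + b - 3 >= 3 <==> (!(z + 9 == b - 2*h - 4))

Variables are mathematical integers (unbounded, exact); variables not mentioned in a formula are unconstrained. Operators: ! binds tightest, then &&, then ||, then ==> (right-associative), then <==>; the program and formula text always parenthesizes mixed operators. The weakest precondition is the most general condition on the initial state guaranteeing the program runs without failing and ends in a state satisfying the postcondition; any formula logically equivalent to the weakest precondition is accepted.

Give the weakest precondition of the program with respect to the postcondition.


Working backward. After the program, the postcondition 3*h + b - 3 >= 3 <==> (!(z + 9 == b - 2*h - 4)) must hold; in canonical form it is b + 3*h >= 6 <==> (!(2*h + z == b - 13)).
Before u := z + u: b + 3*h >= 6 <==> (!(2*h + z == b - 13))
Before b := b + 2*u + 6: b + 3*h + 2*u >= 0 <==> (!(2*h + z == b + 2*u - 7))
Before b := z: 3*h + 2*u + z >= 0 <==> (!(2*h == 2*u - 7))
Answer: WP = 3*h + 2*u + z >= 0 <==> (!(2*h == 2*u - 7))


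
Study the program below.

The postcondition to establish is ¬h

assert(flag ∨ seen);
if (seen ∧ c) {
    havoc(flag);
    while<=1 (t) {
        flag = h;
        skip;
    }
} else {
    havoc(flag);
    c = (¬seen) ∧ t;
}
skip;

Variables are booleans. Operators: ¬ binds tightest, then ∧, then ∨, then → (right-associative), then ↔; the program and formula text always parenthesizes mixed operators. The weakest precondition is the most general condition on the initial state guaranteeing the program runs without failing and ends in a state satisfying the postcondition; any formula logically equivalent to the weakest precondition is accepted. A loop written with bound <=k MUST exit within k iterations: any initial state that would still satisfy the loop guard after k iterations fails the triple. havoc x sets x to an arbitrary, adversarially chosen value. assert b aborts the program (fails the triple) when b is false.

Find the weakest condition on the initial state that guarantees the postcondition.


Working backward. After the program, ¬h must hold.
Before skip: ¬h
Then branch requires (t → ((¬t) ∧ (¬h))) ∧ ((¬t) → (¬h)); else branch requires ¬h.
Before the if: ((seen ∧ c) → ((t → ((¬t) ∧ (¬h))) ∧ ((¬t) → (¬h)))) ∧ ((¬(seen ∧ c)) → (¬h))
Before assert flag ∨ seen: (flag ∨ seen) ∧ ((seen ∧ c) → ((t → ((¬t) ∧ (¬h))) ∧ ((¬t) → (¬h)))) ∧ ((¬(seen ∧ c)) → (¬h))
Answer: WP = (flag ∨ seen) ∧ ((seen ∧ c) → ((t → ((¬t) ∧ (¬h))) ∧ ((¬t) → (¬h)))) ∧ ((¬(seen ∧ c)) → (¬h))


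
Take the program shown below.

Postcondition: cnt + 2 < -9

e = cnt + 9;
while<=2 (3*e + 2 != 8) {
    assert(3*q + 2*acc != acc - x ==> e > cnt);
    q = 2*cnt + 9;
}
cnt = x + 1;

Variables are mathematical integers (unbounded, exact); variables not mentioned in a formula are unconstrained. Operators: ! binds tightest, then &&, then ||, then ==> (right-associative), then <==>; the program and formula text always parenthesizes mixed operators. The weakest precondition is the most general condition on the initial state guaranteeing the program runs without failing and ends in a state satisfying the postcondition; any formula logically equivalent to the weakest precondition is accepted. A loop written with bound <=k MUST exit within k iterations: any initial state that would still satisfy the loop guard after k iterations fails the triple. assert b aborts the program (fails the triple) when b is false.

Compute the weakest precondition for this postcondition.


Working backward. After the program, the postcondition cnt + 2 < -9 must hold; in canonical form it is cnt < -11.
Before cnt := x + 1: x < -12
Before the loop (bound <=2), unroll the exhaustion recursion (WP_0 = exit-now case; WP_j = one more guarded iteration, up to j = 2):
  WP_0: (!(3*e != 6)) && x < -12
  WP_1: (3*e != 6 ==> ((acc + 3*q + x != 0 ==> e > cnt) && (!(3*e != 6)) && x < -12)) && ((!(3*e != 6)) ==> x < -12)
  WP_2: (3*e != 6 ==> ((acc + 3*q + x != 0 ==> e > cnt) && (3*e != 6 ==> ((acc + 6*cnt + x != -27 ==> e > cnt) && (!(3*e != 6)) && x < -12)) && ((!(3*e != 6)) ==> x < -12))) && ((!(3*e != 6)) ==> x < -12)
So before the loop: (3*e != 6 ==> ((acc + 3*q + x != 0 ==> e > cnt) && (3*e != 6 ==> ((acc + 6*cnt + x != -27 ==> e > cnt) && (!(3*e != 6)) && x < -12)) && ((!(3*e != 6)) ==> x < -12))) && ((!(3*e != 6)) ==> x < -12)
Before e := cnt + 9: (3*cnt != -21 ==> ((3*cnt != -21 ==> ((!(3*cnt != -21)) && x < -12)) && ((!(3*cnt != -21)) ==> x < -12))) && ((!(3*cnt != -21)) ==> x < -12)
Answer: WP = (3*cnt != -21 ==> ((3*cnt != -21 ==> ((!(3*cnt != -21)) && x < -12)) && ((!(3*cnt != -21)) ==> x < -12))) && ((!(3*cnt != -21)) ==> x < -12)


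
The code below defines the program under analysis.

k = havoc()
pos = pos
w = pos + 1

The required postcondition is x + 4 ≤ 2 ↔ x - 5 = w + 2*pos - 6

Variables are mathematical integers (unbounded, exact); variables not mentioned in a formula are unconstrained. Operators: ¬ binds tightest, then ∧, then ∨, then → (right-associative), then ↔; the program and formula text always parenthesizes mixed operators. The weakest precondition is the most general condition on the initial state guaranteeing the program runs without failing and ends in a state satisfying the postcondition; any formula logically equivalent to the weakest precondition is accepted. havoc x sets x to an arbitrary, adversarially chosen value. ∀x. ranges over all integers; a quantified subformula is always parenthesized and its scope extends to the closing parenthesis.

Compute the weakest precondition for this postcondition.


Working backward. After the program, the postcondition x + 4 ≤ 2 ↔ x - 5 = w + 2*pos - 6 must hold; in canonical form it is x ≤ -2 ↔ x = 2*pos + w - 1.
Before w := pos + 1: x ≤ -2 ↔ x = 3*pos
Before pos := pos: x ≤ -2 ↔ x = 3*pos
Before havoc k: x ≤ -2 ↔ x = 3*pos
Answer: WP = x ≤ -2 ↔ x = 3*pos


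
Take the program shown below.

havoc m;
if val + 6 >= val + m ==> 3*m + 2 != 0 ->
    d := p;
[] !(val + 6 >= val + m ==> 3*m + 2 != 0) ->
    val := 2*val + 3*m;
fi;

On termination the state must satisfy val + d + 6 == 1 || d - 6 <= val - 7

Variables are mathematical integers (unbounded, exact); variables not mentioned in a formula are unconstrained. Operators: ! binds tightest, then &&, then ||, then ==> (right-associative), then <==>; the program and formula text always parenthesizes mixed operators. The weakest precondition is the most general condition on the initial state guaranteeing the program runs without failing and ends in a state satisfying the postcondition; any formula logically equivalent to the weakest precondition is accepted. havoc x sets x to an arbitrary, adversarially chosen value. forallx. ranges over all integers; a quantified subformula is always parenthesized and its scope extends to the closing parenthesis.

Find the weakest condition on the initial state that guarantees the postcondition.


Working backward. After the program, the postcondition val + d + 6 == 1 || d - 6 <= val - 7 must hold; in canonical form it is d + val == -5 || d <= val - 1.
Then branch requires p + val == -5 || p <= val - 1; else branch requires d + 3*m + 2*val == -5 || d <= 3*m + 2*val - 1.
Before the if: ((m <= 6 ==> 3*m != -2) ==> (p + val == -5 || p <= val - 1)) && ((!(m <= 6 ==> 3*m != -2)) ==> (d + 3*m + 2*val == -5 || d <= 3*m + 2*val - 1))
Before havoc m: forall m_1. (((m_1 <= 6 ==> 3*m_1 != -2) ==> (p + val == -5 || p <= val - 1)) && ((!(m_1 <= 6 ==> 3*m_1 != -2)) ==> (d + 3*m_1 + 2*val == -5 || d <= 3*m_1 + 2*val - 1)))
Answer: WP = forall m_1. (((m_1 <= 6 ==> 3*m_1 != -2) ==> (p + val == -5 || p <= val - 1)) && ((!(m_1 <= 6 ==> 3*m_1 != -2)) ==> (d + 3*m_1 + 2*val == -5 || d <= 3*m_1 + 2*val - 1)))


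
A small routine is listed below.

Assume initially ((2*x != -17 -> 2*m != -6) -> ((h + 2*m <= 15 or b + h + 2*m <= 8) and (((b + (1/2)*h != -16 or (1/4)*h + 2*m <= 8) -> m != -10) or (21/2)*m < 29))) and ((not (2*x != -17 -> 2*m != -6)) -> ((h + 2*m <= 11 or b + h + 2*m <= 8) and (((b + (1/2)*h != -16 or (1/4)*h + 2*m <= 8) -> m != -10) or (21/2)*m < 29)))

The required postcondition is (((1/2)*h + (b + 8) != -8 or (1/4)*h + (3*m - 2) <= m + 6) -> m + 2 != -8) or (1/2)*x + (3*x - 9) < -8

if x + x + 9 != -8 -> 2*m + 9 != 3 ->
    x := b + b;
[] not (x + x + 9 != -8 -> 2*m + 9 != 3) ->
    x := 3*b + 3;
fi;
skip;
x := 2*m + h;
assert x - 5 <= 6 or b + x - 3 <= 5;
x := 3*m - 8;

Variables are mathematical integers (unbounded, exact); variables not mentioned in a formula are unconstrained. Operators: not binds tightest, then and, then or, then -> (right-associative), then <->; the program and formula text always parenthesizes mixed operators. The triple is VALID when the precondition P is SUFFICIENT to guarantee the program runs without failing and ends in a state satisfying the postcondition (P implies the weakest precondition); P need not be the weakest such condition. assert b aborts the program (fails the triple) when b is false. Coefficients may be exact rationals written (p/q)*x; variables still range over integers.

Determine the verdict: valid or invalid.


Working backward. After the program, the postcondition (((1/2)*h + (b + 8) != -8 or (1/4)*h + (3*m - 2) <= m + 6) -> m + 2 != -8) or (1/2)*x + (3*x - 9) < -8 must hold; in canonical form it is ((b + (1/2)*h != -16 or (1/4)*h + 2*m <= 8) -> m != -10) or (7/2)*x < 1.
Before x := 3*m - 8: ((b + (1/2)*h != -16 or (1/4)*h + 2*m <= 8) -> m != -10) or (21/2)*m < 29
Before assert x - 5 <= 6 or b + x - 3 <= 5: (x <= 11 or b + x <= 8) and (((b + (1/2)*h != -16 or (1/4)*h + 2*m <= 8) -> m != -10) or (21/2)*m < 29)
Before x := 2*m + h: (h + 2*m <= 11 or b + h + 2*m <= 8) and (((b + (1/2)*h != -16 or (1/4)*h + 2*m <= 8) -> m != -10) or (21/2)*m < 29)
Before skip: (h + 2*m <= 11 or b + h + 2*m <= 8) and (((b + (1/2)*h != -16 or (1/4)*h + 2*m <= 8) -> m != -10) or (21/2)*m < 29)
Then branch requires (h + 2*m <= 11 or b + h + 2*m <= 8) and (((b + (1/2)*h != -16 or (1/4)*h + 2*m <= 8) -> m != -10) or (21/2)*m < 29); else branch requires (h + 2*m <= 11 or b + h + 2*m <= 8) and (((b + (1/2)*h != -16 or (1/4)*h + 2*m <= 8) -> m != -10) or (21/2)*m < 29).
Before the if: ((2*x != -17 -> 2*m != -6) -> ((h + 2*m <= 11 or b + h + 2*m <= 8) and (((b + (1/2)*h != -16 or (1/4)*h + 2*m <= 8) -> m != -10) or (21/2)*m < 29))) and ((not (2*x != -17 -> 2*m != -6)) -> ((h + 2*m <= 11 or b + h + 2*m <= 8) and (((b + (1/2)*h != -16 or (1/4)*h + 2*m <= 8) -> m != -10) or (21/2)*m < 29)))
The weakest precondition is ((2*x != -17 -> 2*m != -6) -> ((h + 2*m <= 11 or b + h + 2*m <= 8) and (((b + (1/2)*h != -16 or (1/4)*h + 2*m <= 8) -> m != -10) or (21/2)*m < 29))) and ((not (2*x != -17 -> 2*m != -6)) -> ((h + 2*m <= 11 or b + h + 2*m <= 8) and (((b + (1/2)*h != -16 or (1/4)*h + 2*m <= 8) -> m != -10) or (21/2)*m < 29))).
Check whether ((2*x != -17 -> 2*m != -6) -> ((h + 2*m <= 15 or b + h + 2*m <= 8) and (((b + (1/2)*h != -16 or (1/4)*h + 2*m <= 8) -> m != -10) or (21/2)*m < 29))) and ((not (2*x != -17 -> 2*m != -6)) -> ((h + 2*m <= 11 or b + h + 2*m <= 8) and (((b + (1/2)*h != -16 or (1/4)*h + 2*m <= 8) -> m != -10) or (21/2)*m < 29))) implies it.
Countermodel: at the initial state b = -3, h = 16, m = -2, x = 0, the precondition holds but the weakest precondition fails.
Answer: invalid
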